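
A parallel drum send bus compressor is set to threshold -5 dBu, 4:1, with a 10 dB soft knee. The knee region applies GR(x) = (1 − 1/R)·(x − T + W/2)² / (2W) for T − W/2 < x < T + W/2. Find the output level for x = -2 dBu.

-4.4 dBu

x − T + W/2 = -2 − (-5) + 5 = 8.
GR = (1 − 1/4) × 8² / 20 = 0.75 × 64 / 20 = 2.4 dB.
Output = -2 − 2.4 = -4.4 dBu.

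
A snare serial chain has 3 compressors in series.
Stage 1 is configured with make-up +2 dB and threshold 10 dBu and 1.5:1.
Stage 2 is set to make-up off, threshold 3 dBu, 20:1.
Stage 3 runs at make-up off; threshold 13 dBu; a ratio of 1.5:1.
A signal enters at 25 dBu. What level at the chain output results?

3.95 dBu

Stage 1: 15 dB above 10 dBu, reduced 1.5:1 to 10 dB above → 20 dBu; +2 dB make-up → 22 dBu.
Stage 2: 19 dB above 3 dBu, reduced 20:1 to 0.95 dB above → 3.95 dBu.
Stage 3: 3.95 dBu ≤ 13 dBu, so stage 3 doesn't engage; output 3.95 dBu.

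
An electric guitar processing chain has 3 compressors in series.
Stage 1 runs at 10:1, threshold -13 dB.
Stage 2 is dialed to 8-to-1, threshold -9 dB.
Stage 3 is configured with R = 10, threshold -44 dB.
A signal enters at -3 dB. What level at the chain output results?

-40.8 dB

Stage 1: -3 dB is 10 dB over -13 dB; at 10:1 that becomes 1 dB over, giving -12 dB.
Stage 2: -12 dB ≤ -9 dB, so stage 2 doesn't engage; output -12 dB.
Stage 3: overshoot 32 dB → 32/10 = 3.2 dB → -40.8 dB.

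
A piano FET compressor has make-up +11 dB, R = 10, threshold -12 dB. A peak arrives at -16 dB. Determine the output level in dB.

-16 dB is 4 dB below the -12 dB threshold, so no gain reduction is applied.
Make-up gain adds 11 dB: -16 + 11 = -5 dB.

-5 dB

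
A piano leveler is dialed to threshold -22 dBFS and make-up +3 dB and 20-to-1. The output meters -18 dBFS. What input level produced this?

-2 dBFS

Before make-up, the level was -18 − 3 = -21 dBFS.
That's 1 dB above the -22 dBFS threshold.
Undo the ratio: input overshoot = 1 × 20 = 20 dB, giving input = -2 dBFS.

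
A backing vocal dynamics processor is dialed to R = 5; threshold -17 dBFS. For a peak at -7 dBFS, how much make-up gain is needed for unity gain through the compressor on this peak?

The peak compresses to -17 + 10/5 = -15 dBFS.
To reach -7 dBFS requires -7 − (-15) = 8 dB of make-up.

8 dB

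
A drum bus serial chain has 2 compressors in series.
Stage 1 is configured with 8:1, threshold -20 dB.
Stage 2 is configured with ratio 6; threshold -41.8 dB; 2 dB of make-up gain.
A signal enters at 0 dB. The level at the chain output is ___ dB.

-35.75 dB

Stage 1: 20 dB above -20 dB, reduced 8:1 to 2.5 dB above → -17.5 dB.
Stage 2: overshoot 24.3 dB → 24.3/6 = 4.05 dB → -37.75 dB; +2 dB make-up → -35.75 dB.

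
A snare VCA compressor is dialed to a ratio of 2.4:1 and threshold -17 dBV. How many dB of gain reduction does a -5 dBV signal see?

The signal is 12 dB above threshold.
After 2.4:1 compression the overshoot becomes 12/2.4 = 5 dB.
GR = overshoot in − overshoot out = 12 − 5 = 7 dB.

7 dB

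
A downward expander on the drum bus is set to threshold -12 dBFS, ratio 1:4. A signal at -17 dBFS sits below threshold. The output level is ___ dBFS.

-32 dBFS

Below threshold, a 1:4 expander applies gain = (4−1)×(T − x) of attenuation.
(4−1) × 5 = 15 dB, so output = -17 − 15 = -32 dBFS.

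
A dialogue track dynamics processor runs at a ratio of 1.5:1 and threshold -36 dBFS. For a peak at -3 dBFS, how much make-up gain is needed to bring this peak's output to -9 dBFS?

Without make-up, output = threshold + overshoot/1.5 = -36 + 22 = -14 dBFS.
Gap to target: 5 dB.

5 dB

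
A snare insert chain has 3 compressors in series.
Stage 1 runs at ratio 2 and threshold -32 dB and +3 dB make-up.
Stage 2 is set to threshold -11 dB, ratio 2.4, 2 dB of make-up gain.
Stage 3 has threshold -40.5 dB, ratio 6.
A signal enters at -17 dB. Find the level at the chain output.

-37 dB

Stage 1: -17 dB is 15 dB over -32 dB; at 2:1 that becomes 7.5 dB over, giving -24.5 dB; +3 dB make-up → -21.5 dB.
Stage 2: -21.5 dB is at or below the -11 dB threshold — no compression; make-up brings it to -19.5 dB.
Stage 3: overshoot 21 dB → 21/6 = 3.5 dB → -37 dB.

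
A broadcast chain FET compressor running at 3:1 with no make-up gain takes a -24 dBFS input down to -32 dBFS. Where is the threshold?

-36 dBFS

Gain reduction = -24 − (-32) = 8 dB; output overshoot = GR / (R − 1) = 8 / 2 = 4 dB.
Threshold = output − output overshoot = -32 − 4 = -36 dBFS.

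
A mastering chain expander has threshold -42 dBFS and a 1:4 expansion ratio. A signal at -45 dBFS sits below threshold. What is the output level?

-54 dBFS

Below threshold, a 1:4 expander applies gain = (4−1)×(T − x) of attenuation.
(4−1) × 3 = 9 dB, so output = -45 − 9 = -54 dBFS.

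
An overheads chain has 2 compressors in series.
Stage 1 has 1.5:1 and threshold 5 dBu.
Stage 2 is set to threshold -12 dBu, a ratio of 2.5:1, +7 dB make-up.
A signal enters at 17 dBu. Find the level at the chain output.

Stage 1: overshoot 12 dB → 12/1.5 = 8 dB → 13 dBu.
Stage 2: 13 dBu is 25 dB over -12 dBu; at 2.5:1 that becomes 10 dB over, giving -2 dBu; +7 dB make-up → 5 dBu.

5 dBu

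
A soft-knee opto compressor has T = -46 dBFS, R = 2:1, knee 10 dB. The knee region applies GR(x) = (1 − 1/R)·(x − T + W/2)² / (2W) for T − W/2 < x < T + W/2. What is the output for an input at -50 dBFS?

-50.025 dBFS

x − T + W/2 = -50 − (-46) + 5 = 1.
GR = (1 − 1/2) × 1² / 20 = 0.5 × 1 / 20 = 0.025 dB.
Output = -50 − 0.025 = -50.025 dBFS.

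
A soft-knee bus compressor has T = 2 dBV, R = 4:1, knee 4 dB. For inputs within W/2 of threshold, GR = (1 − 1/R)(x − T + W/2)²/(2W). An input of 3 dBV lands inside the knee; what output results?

x − T + W/2 = 3 − 2 + 2 = 3.
GR = (1 − 1/4) × 3² / 8 = 0.75 × 9 / 8 = 0.84375 dB.
Output = 3 − 0.84375 = 2.15625 dBV.

2.15625 dBV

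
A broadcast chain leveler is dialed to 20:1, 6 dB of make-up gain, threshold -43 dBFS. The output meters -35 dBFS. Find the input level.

-3 dBFS

Before make-up, the level was -35 − 6 = -41 dBFS.
That's 2 dB above the -43 dBFS threshold.
Input overshoot = R × output overshoot = 40 dB → input = -43 + 40 = -3 dBFS.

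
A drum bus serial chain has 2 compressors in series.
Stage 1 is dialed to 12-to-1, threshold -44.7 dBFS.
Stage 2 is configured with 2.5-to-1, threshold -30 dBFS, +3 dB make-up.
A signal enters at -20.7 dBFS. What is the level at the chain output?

-39.7 dBFS

Stage 1: -20.7 dBFS is 24 dB over -44.7 dBFS; at 12:1 that becomes 2 dB over, giving -42.7 dBFS.
Stage 2: below threshold (-42.7 ≤ -30); passes unchanged; make-up brings it to -39.7 dBFS.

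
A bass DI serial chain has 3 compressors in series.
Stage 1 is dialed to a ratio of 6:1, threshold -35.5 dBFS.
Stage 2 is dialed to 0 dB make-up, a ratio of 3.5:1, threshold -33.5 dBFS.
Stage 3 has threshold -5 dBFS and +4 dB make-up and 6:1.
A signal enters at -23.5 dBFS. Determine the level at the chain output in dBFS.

-29.5 dBFS

Stage 1: overshoot 12 dB → 12/6 = 2 dB → -33.5 dBFS.
Stage 2: -33.5 dBFS is at or below the -33.5 dBFS threshold — no compression; output -33.5 dBFS.
Stage 3: -33.5 dBFS ≤ -5 dBFS, so stage 3 doesn't engage; make-up brings it to -29.5 dBFS.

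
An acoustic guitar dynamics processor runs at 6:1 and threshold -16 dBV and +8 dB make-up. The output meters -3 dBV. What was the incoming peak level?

14 dBV

Stripping the +8 dB make-up gives -11 dBV at the gain stage.
The compressed level sits -11 − (-16) = 5 dB over threshold.
Before 6:1 compression the overshoot was 5 × 6 = 30 dB, so input = -16 + 30 = 14 dBV.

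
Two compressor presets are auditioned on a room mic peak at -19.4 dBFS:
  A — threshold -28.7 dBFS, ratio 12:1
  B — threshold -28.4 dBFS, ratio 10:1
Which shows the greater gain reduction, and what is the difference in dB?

A: overshoot 9.3 dB → output overshoot 0.775 dB → GR 8.525 dB.
B: overshoot 9 dB → output overshoot 0.9 dB → GR 8.1 dB.
Difference: 0.425 dB in favour of A.

A, by 0.425 dB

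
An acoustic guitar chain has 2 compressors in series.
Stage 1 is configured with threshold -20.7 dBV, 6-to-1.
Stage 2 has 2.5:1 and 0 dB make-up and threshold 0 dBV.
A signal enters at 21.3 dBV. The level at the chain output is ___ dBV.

Stage 1: 42 dB above -20.7 dBV, reduced 6:1 to 7 dB above → -13.7 dBV.
Stage 2: below threshold (-13.7 ≤ 0); passes unchanged; output -13.7 dBV.

-13.7 dBV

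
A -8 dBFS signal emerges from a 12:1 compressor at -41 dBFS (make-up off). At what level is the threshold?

-44 dBFS

Gain reduction = -8 − (-41) = 33 dB; output overshoot = GR / (R − 1) = 33 / 11 = 3 dB.
Threshold = output − output overshoot = -41 − 3 = -44 dBFS.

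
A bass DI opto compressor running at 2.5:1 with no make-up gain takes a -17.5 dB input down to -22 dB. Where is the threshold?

Input is 7.5 dB above T (since output overshoot × R = input overshoot: (-22 − T)·2.5 = -17.5 − T gives T = -25 dB).
Check: -25 + (-17.5 − (-25))/2.5 = -25 + 3 = -22 dB. ✓

-25 dB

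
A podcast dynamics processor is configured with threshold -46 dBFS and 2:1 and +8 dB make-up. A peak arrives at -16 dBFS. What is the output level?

-23 dBFS

The input is 30 dB above the -46 dBFS threshold.
At 2:1 the overshoot is divided by 2, leaving 15 dB above threshold.
That puts the output at -31 dBFS; make-up adds 8 dB, giving -23 dBFS.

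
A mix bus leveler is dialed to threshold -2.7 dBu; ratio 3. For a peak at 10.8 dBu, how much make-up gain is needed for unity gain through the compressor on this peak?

9 dB

The peak compresses to -2.7 + 13.5/3 = 1.8 dBu.
To reach 10.8 dBu requires 10.8 − 1.8 = 9 dB of make-up.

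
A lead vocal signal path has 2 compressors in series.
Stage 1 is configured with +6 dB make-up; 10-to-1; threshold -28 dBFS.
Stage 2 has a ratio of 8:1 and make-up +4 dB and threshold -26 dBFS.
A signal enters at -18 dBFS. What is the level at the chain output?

-21.375 dBFS

Stage 1: -18 dBFS is 10 dB over -28 dBFS; at 10:1 that becomes 1 dB over, giving -27 dBFS; +6 dB make-up → -21 dBFS.
Stage 2: overshoot 5 dB → 5/8 = 0.625 dB → -25.375 dBFS; +4 dB make-up → -21.375 dBFS.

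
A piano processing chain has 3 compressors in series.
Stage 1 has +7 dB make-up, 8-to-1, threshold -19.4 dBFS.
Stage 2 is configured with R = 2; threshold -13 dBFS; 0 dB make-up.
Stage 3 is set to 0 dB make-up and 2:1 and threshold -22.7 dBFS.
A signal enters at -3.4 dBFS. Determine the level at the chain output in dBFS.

-17.2 dBFS

Stage 1: overshoot 16 dB → 16/8 = 2 dB → -17.4 dBFS; +7 dB make-up → -10.4 dBFS.
Stage 2: -10.4 dBFS is 2.6 dB over -13 dBFS; at 2:1 that becomes 1.3 dB over, giving -11.7 dBFS.
Stage 3: 11 dB above -22.7 dBFS, reduced 2:1 to 5.5 dB above → -17.2 dBFS.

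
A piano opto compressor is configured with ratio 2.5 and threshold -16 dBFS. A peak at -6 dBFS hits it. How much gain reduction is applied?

-6 dBFS exceeds the threshold by 10 dB.
A 2.5:1 ratio leaves 4 dB of that excess.
GR = overshoot in − overshoot out = 10 − 4 = 6 dB.

6 dB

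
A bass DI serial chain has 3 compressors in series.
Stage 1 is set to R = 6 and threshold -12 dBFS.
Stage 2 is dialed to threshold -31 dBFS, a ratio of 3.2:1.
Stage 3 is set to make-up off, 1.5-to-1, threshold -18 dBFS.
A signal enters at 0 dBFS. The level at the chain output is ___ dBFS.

-24.4375 dBFS

Stage 1: 12 dB above -12 dBFS, reduced 6:1 to 2 dB above → -10 dBFS.
Stage 2: -10 dBFS is 21 dB over -31 dBFS; at 3.2:1 that becomes 6.5625 dB over, giving -24.4375 dBFS.
Stage 3: below threshold (-24.4375 ≤ -18); passes unchanged; output -24.4375 dBFS.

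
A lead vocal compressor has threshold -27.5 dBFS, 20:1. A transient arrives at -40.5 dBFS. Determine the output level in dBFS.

-40.5 dBFS

-40.5 dBFS is 13 dB below the -27.5 dBFS threshold, so no gain reduction is applied.
Output = input = -40.5 dBFS.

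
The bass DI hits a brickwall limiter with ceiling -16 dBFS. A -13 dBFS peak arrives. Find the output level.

At ∞:1, everything above -16 dBFS is held at the ceiling.

-16 dBFS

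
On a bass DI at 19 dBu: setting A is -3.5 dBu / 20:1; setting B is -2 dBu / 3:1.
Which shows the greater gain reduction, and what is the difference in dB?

A: 22.5 dB over, compressed to 1.125 dB over, so 21.375 dB of GR.
B: 21 dB over, compressed to 7 dB over, so 14 dB of GR.
A applies 7.375 dB more gain reduction.

A, by 7.375 dB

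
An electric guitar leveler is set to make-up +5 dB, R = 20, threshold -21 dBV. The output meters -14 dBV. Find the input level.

Stripping the +5 dB make-up gives -19 dBV at the gain stage.
That's 2 dB above the -21 dBV threshold.
Before 20:1 compression the overshoot was 2 × 20 = 40 dB, so input = -21 + 40 = 19 dBV.

19 dBV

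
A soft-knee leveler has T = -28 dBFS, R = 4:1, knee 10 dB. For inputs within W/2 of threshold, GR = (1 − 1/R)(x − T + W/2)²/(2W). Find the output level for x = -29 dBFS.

x − T + W/2 = -29 − (-28) + 5 = 4.
GR = (1 − 1/4) × 4² / 20 = 0.75 × 16 / 20 = 0.6 dB.
Output = -29 − 0.6 = -29.6 dBFS.

-29.6 dBFS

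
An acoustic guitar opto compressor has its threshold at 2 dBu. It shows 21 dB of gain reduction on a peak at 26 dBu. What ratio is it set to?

Input overshoot = 26 − 2 = 24 dB.
Output overshoot = 24 − 21 = 3 dB.
Ratio = input overshoot / output overshoot = 24 / 3 = 8.

8:1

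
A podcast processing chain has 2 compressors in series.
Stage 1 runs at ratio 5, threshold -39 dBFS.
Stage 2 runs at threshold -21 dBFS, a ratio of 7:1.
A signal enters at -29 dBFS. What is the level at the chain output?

-37 dBFS

Stage 1: -29 dBFS is 10 dB over -39 dBFS; at 5:1 that becomes 2 dB over, giving -37 dBFS.
Stage 2: -37 dBFS is at or below the -21 dBFS threshold — no compression; output -37 dBFS.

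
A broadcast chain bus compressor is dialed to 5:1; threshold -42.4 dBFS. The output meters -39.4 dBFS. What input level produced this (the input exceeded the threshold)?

Post-compression overshoot = -39.4 − (-42.4) = 3 dB.
Before 5:1 compression the overshoot was 3 × 5 = 15 dB, so input = -42.4 + 15 = -27.4 dBFS.

-27.4 dBFS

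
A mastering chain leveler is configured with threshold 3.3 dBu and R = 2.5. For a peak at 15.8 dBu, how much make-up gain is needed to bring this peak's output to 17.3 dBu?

Without make-up, output = threshold + overshoot/2.5 = 3.3 + 5 = 8.3 dBu.
Gap to target: 9 dB.

9 dB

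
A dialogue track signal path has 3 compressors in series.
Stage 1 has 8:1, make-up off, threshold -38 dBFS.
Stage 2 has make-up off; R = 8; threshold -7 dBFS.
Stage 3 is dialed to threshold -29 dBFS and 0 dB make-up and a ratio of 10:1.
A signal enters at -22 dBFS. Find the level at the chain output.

Stage 1: -22 dBFS is 16 dB over -38 dBFS; at 8:1 that becomes 2 dB over, giving -36 dBFS.
Stage 2: -36 dBFS is at or below the -7 dBFS threshold — no compression; output -36 dBFS.
Stage 3: below threshold (-36 ≤ -29); passes unchanged; output -36 dBFS.

-36 dBFS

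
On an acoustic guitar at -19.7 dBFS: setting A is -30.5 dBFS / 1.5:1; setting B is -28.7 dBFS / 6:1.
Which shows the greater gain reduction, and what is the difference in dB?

A: overshoot 10.8 dB → output overshoot 7.2 dB → GR 3.6 dB.
B: overshoot 9 dB → output overshoot 1.5 dB → GR 7.5 dB.
Difference: 3.9 dB in favour of B.

B, by 3.9 dB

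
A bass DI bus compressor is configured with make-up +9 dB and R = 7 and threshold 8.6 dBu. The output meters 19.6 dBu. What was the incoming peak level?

22.6 dBu

Before make-up, the level was 19.6 − 9 = 10.6 dBu.
The compressed level sits 10.6 − 8.6 = 2 dB over threshold.
Undo the ratio: input overshoot = 2 × 7 = 14 dB, giving input = 22.6 dBu.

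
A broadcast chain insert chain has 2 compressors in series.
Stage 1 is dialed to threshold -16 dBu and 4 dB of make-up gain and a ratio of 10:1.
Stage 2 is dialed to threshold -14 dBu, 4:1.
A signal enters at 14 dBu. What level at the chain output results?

Stage 1: 14 dBu is 30 dB over -16 dBu; at 10:1 that becomes 3 dB over, giving -13 dBu; +4 dB make-up → -9 dBu.
Stage 2: -9 dBu is 5 dB over -14 dBu; at 4:1 that becomes 1.25 dB over, giving -12.75 dBu.

-12.75 dBu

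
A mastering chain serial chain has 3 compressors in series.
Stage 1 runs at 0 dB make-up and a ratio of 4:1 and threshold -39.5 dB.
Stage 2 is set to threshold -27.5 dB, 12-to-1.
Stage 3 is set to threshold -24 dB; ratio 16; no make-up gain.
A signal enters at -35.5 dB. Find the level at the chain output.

Stage 1: -35.5 dB is 4 dB over -39.5 dB; at 4:1 that becomes 1 dB over, giving -38.5 dB.
Stage 2: -38.5 dB is at or below the -27.5 dB threshold — no compression; output -38.5 dB.
Stage 3: -38.5 dB ≤ -24 dB, so stage 3 doesn't engage; output -38.5 dB.

-38.5 dB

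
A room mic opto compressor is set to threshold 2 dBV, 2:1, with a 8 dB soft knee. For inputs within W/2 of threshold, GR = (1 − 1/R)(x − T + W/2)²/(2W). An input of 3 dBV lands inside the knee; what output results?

x − T + W/2 = 3 − 2 + 4 = 5.
GR = (1 − 1/2) × 5² / 16 = 0.5 × 25 / 16 = 0.78125 dB.
Output = 3 − 0.78125 = 2.21875 dBV.

2.21875 dBV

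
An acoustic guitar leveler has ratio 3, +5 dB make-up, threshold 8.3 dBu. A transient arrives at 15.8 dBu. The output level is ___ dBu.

15.8 dBu sits 7.5 dB over threshold.
At 3:1 the overshoot is divided by 3, leaving 2.5 dB above threshold.
Output = 8.3 + 2.5 = 10.8 dBu; make-up adds 5 dB, giving 15.8 dBu.

15.8 dBu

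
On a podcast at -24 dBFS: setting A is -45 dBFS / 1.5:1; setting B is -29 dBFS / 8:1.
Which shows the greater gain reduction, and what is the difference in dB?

A, by 2.625 dB

A: overshoot 21 dB → output overshoot 14 dB → GR 7 dB.
B: overshoot 5 dB → output overshoot 0.625 dB → GR 4.375 dB.
A applies 2.625 dB more gain reduction.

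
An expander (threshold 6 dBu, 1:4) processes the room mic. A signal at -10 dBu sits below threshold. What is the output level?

The input is 16 dB below the 6 dBu threshold.
A 1:4 expander multiplies undershoot by 4: 16 × 4 = 64 dB below threshold.
Output = 6 − 64 = -58 dBu.

-58 dBu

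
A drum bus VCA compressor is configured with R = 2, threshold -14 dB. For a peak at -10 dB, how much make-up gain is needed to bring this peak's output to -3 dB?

Overshoot 4 dB → 4/2 = 2 dB after compression, so the compressed level is -14 + 2 = -12 dB.
Make-up = target − compressed = -3 − (-12) = 9 dB.

9 dB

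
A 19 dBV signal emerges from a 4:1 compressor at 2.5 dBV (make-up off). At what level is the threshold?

Input is 22 dB above T (since output overshoot × R = input overshoot: (2.5 − T)·4 = 19 − T gives T = -3 dBV).
Check: -3 + (19 − (-3))/4 = -3 + 5.5 = 2.5 dBV. ✓

-3 dBV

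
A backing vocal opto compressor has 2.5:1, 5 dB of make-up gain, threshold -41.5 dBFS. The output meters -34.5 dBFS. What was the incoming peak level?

Stripping the +5 dB make-up gives -39.5 dBFS at the gain stage.
Post-compression overshoot = -39.5 − (-41.5) = 2 dB.
Input overshoot = R × output overshoot = 5 dB → input = -41.5 + 5 = -36.5 dBFS.

-36.5 dBFS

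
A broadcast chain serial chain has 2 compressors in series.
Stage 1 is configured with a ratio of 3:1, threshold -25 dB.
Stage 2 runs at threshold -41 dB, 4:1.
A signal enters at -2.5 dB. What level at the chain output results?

Stage 1: 22.5 dB above -25 dB, reduced 3:1 to 7.5 dB above → -17.5 dB.
Stage 2: -17.5 dB is 23.5 dB over -41 dB; at 4:1 that becomes 5.875 dB over, giving -35.125 dB.

-35.125 dB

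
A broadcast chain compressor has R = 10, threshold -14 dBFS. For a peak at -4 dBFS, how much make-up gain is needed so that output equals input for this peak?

The peak compresses to -14 + 10/10 = -13 dBFS.
To reach -4 dBFS requires -4 − (-13) = 9 dB of make-up.

9 dB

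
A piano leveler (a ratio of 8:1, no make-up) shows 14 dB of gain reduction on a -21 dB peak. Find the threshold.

-37 dB

Let T be the threshold. Output overshoot = (input overshoot)/R, so -35 − T = (-21 − T)/8.
8·(-35 − T) = -21 − T → 7·T = -280 − (-21) = -259.
T = -259/7 = -37 dB.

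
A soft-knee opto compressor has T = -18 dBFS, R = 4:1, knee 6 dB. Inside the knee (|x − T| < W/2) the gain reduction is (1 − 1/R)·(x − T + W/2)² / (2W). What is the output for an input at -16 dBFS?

x − T + W/2 = -16 − (-18) + 3 = 5.
GR = (1 − 1/4) × 5² / 12 = 0.75 × 25 / 12 = 1.5625 dB.
Output = -16 − 1.5625 = -17.5625 dBFS.

-17.5625 dBFS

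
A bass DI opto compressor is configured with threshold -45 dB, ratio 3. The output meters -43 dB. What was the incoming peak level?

-39 dB

The compressed level sits -43 − (-45) = 2 dB over threshold.
Before 3:1 compression the overshoot was 2 × 3 = 6 dB, so input = -45 + 6 = -39 dB.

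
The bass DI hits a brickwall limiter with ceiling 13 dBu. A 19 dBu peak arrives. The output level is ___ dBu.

At ∞:1, everything above 13 dBu is held at the ceiling.

13 dBu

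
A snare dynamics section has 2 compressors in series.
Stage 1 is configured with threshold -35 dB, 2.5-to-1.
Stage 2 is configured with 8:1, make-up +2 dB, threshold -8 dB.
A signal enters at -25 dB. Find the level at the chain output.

-29 dB

Stage 1: -25 dB is 10 dB over -35 dB; at 2.5:1 that becomes 4 dB over, giving -31 dB.
Stage 2: -31 dB ≤ -8 dB, so stage 2 doesn't engage; make-up brings it to -29 dB.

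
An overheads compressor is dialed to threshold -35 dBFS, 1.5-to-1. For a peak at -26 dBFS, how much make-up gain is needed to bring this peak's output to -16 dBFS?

Overshoot 9 dB → 9/1.5 = 6 dB after compression, so the compressed level is -35 + 6 = -29 dBFS.
Make-up = target − compressed = -16 − (-29) = 13 dB.

13 dB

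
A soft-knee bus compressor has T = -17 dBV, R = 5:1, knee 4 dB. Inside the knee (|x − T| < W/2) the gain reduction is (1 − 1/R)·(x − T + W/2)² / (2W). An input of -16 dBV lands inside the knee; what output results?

x − T + W/2 = -16 − (-17) + 2 = 3.
GR = (1 − 1/5) × 3² / 8 = 0.8 × 9 / 8 = 0.9 dB.
Output = -16 − 0.9 = -16.9 dBV.

-16.9 dBV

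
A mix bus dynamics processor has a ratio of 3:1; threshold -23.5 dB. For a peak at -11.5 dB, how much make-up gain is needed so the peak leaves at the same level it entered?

8 dB

Overshoot 12 dB → 12/3 = 4 dB after compression, so the compressed level is -23.5 + 4 = -19.5 dB.
Make-up = target − compressed = -11.5 − (-19.5) = 8 dB.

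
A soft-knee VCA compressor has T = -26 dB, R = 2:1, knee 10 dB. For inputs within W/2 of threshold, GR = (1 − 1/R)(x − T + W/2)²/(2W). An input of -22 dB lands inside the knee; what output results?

x − T + W/2 = -22 − (-26) + 5 = 9.
GR = (1 − 1/2) × 9² / 20 = 0.5 × 81 / 20 = 2.025 dB.
Output = -22 − 2.025 = -24.025 dB.

-24.025 dB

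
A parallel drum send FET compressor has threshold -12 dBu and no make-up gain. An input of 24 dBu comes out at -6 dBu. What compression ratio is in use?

Input overshoot = 24 − (-12) = 36 dB; output overshoot = -6 − (-12) = 6 dB.
Ratio = 36 / 6 = 6.

6:1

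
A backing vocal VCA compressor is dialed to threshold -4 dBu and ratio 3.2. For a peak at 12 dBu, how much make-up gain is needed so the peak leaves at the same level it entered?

Without make-up, output = threshold + overshoot/3.2 = -4 + 5 = 1 dBu.
Gap to target: 11 dB.

11 dB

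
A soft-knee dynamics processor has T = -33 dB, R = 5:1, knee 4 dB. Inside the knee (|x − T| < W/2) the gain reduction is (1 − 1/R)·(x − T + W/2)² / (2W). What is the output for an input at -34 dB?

x − T + W/2 = -34 − (-33) + 2 = 1.
GR = (1 − 1/5) × 1² / 8 = 0.8 × 1 / 8 = 0.1 dB.
Output = -34 − 0.1 = -34.1 dB.

-34.1 dB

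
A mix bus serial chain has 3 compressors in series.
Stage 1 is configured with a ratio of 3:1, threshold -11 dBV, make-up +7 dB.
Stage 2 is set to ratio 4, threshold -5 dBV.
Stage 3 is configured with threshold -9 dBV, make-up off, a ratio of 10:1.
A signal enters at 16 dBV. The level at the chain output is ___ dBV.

-8.35 dBV

Stage 1: overshoot 27 dB → 27/3 = 9 dB → -2 dBV; +7 dB make-up → 5 dBV.
Stage 2: 10 dB above -5 dBV, reduced 4:1 to 2.5 dB above → -2.5 dBV.
Stage 3: overshoot 6.5 dB → 6.5/10 = 0.65 dB → -8.35 dBV.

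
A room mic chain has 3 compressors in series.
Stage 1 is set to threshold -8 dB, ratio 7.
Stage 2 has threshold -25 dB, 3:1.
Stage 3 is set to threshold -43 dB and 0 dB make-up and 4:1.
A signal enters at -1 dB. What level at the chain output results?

-37 dB

Stage 1: 7 dB above -8 dB, reduced 7:1 to 1 dB above → -7 dB.
Stage 2: -7 dB is 18 dB over -25 dB; at 3:1 that becomes 6 dB over, giving -19 dB.
Stage 3: -19 dB is 24 dB over -43 dB; at 4:1 that becomes 6 dB over, giving -37 dB.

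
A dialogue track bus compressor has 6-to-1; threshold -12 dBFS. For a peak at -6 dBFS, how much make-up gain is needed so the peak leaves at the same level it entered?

5 dB

Overshoot 6 dB → 6/6 = 1 dB after compression, so the compressed level is -12 + 1 = -11 dBFS.
Make-up = target − compressed = -6 − (-11) = 5 dB.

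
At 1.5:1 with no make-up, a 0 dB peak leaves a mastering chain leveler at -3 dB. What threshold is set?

Input is 9 dB above T (since output overshoot × R = input overshoot: (-3 − T)·1.5 = 0 − T gives T = -9 dB).
Check: -9 + (0 − (-9))/1.5 = -9 + 6 = -3 dB. ✓

-9 dB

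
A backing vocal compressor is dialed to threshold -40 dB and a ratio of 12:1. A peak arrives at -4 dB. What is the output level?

-4 dB sits 36 dB over threshold.
At 12:1 the overshoot is divided by 12, leaving 3 dB above threshold.
So the level is -40 + 3 = -37 dB.

-37 dB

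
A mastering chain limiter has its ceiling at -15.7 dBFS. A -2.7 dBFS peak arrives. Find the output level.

-15.7 dBFS

At ∞:1, everything above -15.7 dBFS is held at the ceiling.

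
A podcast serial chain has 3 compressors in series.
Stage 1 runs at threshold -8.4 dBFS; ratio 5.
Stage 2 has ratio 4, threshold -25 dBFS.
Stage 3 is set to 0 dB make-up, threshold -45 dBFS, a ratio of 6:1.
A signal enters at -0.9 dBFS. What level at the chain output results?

-40.9125 dBFS

Stage 1: 7.5 dB above -8.4 dBFS, reduced 5:1 to 1.5 dB above → -6.9 dBFS.
Stage 2: -6.9 dBFS is 18.1 dB over -25 dBFS; at 4:1 that becomes 4.525 dB over, giving -20.475 dBFS.
Stage 3: -20.475 dBFS is 24.525 dB over -45 dBFS; at 6:1 that becomes 4.0875 dB over, giving -40.9125 dBFS.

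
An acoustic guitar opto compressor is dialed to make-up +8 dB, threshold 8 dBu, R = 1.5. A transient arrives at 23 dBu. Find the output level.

26 dBu

23 dBu sits 15 dB over threshold.
1.5:1 compression reduces that to 15/1.5 = 10 dB over.
That puts the output at 18 dBu; make-up adds 8 dB, giving 26 dBu.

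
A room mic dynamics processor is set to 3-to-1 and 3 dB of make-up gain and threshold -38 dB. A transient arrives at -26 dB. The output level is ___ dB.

Overshoot: -26 − (-38) = 12 dB.
3:1 compression reduces that to 12/3 = 4 dB over.
That puts the output at -34 dB; make-up adds 3 dB, giving -31 dB.

-31 dB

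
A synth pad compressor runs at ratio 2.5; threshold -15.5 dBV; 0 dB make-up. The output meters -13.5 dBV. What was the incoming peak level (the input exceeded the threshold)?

That's 2 dB above the -15.5 dBV threshold.
Before 2.5:1 compression the overshoot was 2 × 2.5 = 5 dB, so input = -15.5 + 5 = -10.5 dBV.

-10.5 dBV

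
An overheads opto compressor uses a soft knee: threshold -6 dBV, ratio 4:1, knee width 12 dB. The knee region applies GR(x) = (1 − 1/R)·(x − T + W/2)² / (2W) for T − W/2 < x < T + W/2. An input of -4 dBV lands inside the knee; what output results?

x − T + W/2 = -4 − (-6) + 6 = 8.
GR = (1 − 1/4) × 8² / 24 = 0.75 × 64 / 24 = 2 dB.
Output = -4 − 2 = -6 dBV.

-6 dBV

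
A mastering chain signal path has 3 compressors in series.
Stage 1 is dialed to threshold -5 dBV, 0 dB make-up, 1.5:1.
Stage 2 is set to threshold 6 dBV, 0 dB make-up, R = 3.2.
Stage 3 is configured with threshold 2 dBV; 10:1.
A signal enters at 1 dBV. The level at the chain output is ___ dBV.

Stage 1: 6 dB above -5 dBV, reduced 1.5:1 to 4 dB above → -1 dBV.
Stage 2: below threshold (-1 ≤ 6); passes unchanged; output -1 dBV.
Stage 3: -1 dBV is at or below the 2 dBV threshold — no compression; output -1 dBV.

-1 dBV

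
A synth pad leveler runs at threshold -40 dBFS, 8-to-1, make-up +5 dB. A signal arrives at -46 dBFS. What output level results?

-41 dBFS

-46 dBFS is 6 dB below the -40 dBFS threshold, so no gain reduction is applied.
Make-up gain adds 5 dB: -46 + 5 = -41 dBFS.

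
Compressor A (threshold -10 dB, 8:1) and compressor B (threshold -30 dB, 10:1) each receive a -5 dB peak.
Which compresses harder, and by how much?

A: GR = 5 − 5/8 = 4.375 dB.
B: GR = 25 − 25/10 = 22.5 dB.
B applies 18.125 dB more gain reduction.

B, by 18.125 dB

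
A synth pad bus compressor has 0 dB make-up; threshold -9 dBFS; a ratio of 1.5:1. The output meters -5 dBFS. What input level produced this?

-3 dBFS

That's 4 dB above the -9 dBFS threshold.
Before 1.5:1 compression the overshoot was 4 × 1.5 = 6 dB, so input = -9 + 6 = -3 dBFS.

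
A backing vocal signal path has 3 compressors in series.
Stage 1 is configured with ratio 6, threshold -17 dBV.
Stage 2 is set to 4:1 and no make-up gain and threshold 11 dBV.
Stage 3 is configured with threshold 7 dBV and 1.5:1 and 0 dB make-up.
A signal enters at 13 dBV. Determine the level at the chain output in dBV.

-12 dBV

Stage 1: 30 dB above -17 dBV, reduced 6:1 to 5 dB above → -12 dBV.
Stage 2: below threshold (-12 ≤ 11); passes unchanged; output -12 dBV.
Stage 3: -12 dBV is at or below the 7 dBV threshold — no compression; output -12 dBV.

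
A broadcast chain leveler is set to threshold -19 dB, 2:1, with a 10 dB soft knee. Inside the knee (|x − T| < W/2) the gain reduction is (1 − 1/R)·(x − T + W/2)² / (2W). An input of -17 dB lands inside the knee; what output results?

x − T + W/2 = -17 − (-19) + 5 = 7.
GR = (1 − 1/2) × 7² / 20 = 0.5 × 49 / 20 = 1.225 dB.
Output = -17 − 1.225 = -18.225 dB.

-18.225 dB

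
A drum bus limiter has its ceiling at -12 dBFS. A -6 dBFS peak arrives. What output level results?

A brickwall limiter is an ∞:1 compressor: any input above the ceiling is clamped to -12 dBFS.

-12 dBFS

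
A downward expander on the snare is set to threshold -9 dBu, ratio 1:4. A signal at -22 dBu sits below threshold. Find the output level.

-61 dBu

The input is 13 dB below the -9 dBu threshold.
A 1:4 expander multiplies undershoot by 4: 13 × 4 = 52 dB below threshold.
Output = -9 − 52 = -61 dBu.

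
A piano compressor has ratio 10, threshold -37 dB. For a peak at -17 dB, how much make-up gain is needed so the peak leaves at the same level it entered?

18 dB

Overshoot 20 dB → 20/10 = 2 dB after compression, so the compressed level is -37 + 2 = -35 dB.
Make-up = target − compressed = -17 − (-35) = 18 dB.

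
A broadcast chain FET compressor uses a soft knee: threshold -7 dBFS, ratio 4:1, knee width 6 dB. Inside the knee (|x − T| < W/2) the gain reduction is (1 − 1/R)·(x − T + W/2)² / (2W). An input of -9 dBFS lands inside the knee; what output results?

x − T + W/2 = -9 − (-7) + 3 = 1.
GR = (1 − 1/4) × 1² / 12 = 0.75 × 1 / 12 = 0.0625 dB.
Output = -9 − 0.0625 = -9.0625 dBFS.

-9.0625 dBFS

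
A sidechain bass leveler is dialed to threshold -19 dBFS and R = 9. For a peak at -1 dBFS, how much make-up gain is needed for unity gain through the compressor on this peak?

16 dB

The peak compresses to -19 + 18/9 = -17 dBFS.
To reach -1 dBFS requires -1 − (-17) = 16 dB of make-up.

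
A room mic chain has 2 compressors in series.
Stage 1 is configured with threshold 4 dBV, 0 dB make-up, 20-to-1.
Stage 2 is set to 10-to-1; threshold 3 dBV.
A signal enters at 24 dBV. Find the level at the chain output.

Stage 1: 24 dBV is 20 dB over 4 dBV; at 20:1 that becomes 1 dB over, giving 5 dBV.
Stage 2: 5 dBV is 2 dB over 3 dBV; at 10:1 that becomes 0.2 dB over, giving 3.2 dBV.

3.2 dBV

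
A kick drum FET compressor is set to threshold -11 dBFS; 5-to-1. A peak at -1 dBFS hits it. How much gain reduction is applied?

8 dB

The signal is 10 dB above threshold.
After 5:1 compression the overshoot becomes 10/5 = 2 dB.
GR = overshoot in − overshoot out = 10 − 2 = 8 dB.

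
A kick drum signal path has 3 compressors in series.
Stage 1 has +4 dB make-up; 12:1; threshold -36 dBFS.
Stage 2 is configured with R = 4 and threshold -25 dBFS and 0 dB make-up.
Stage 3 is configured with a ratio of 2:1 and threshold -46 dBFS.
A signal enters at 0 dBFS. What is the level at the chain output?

Stage 1: 0 dBFS is 36 dB over -36 dBFS; at 12:1 that becomes 3 dB over, giving -33 dBFS; +4 dB make-up → -29 dBFS.
Stage 2: -29 dBFS is at or below the -25 dBFS threshold — no compression; output -29 dBFS.
Stage 3: 17 dB above -46 dBFS, reduced 2:1 to 8.5 dB above → -37.5 dBFS.

-37.5 dBFS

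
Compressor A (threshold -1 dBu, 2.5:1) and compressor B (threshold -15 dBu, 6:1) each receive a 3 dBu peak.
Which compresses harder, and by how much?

B, by 12.6 dB

A: overshoot 4 dB → output overshoot 1.6 dB → GR 2.4 dB.
B: overshoot 18 dB → output overshoot 3 dB → GR 15 dB.
B reduces 12.6 dB more.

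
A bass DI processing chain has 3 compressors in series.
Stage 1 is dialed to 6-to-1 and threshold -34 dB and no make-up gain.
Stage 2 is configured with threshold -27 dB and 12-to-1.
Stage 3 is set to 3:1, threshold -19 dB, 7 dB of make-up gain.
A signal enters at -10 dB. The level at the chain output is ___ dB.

-23 dB

Stage 1: 24 dB above -34 dB, reduced 6:1 to 4 dB above → -30 dB.
Stage 2: -30 dB is at or below the -27 dB threshold — no compression; output -30 dB.
Stage 3: -30 dB ≤ -19 dB, so stage 3 doesn't engage; make-up brings it to -23 dB.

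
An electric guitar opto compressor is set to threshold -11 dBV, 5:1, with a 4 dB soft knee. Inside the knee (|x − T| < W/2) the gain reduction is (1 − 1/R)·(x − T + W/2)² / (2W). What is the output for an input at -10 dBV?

x − T + W/2 = -10 − (-11) + 2 = 3.
GR = (1 − 1/5) × 3² / 8 = 0.8 × 9 / 8 = 0.9 dB.
Output = -10 − 0.9 = -10.9 dBV.

-10.9 dBV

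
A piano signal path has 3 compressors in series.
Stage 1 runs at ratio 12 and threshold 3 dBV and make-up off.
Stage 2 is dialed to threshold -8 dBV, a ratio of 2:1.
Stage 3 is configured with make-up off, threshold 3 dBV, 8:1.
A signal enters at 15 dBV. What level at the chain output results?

-2 dBV

Stage 1: overshoot 12 dB → 12/12 = 1 dB → 4 dBV.
Stage 2: 12 dB above -8 dBV, reduced 2:1 to 6 dB above → -2 dBV.
Stage 3: below threshold (-2 ≤ 3); passes unchanged; output -2 dBV.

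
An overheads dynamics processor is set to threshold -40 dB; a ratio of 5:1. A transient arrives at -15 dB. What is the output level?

-35 dB

The input is 25 dB above the -40 dB threshold.
At 5:1 the overshoot is divided by 5, leaving 5 dB above threshold.
That puts the output at -35 dB.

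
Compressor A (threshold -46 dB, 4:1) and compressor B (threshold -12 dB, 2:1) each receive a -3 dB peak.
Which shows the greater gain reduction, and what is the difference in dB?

A: overshoot 43 dB → output overshoot 10.75 dB → GR 32.25 dB.
B: overshoot 9 dB → output overshoot 4.5 dB → GR 4.5 dB.
A reduces 27.75 dB more.

A, by 27.75 dB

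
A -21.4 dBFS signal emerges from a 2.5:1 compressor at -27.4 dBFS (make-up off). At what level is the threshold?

Input is 10 dB above T (since output overshoot × R = input overshoot: (-27.4 − T)·2.5 = -21.4 − T gives T = -31.4 dBFS).
Check: -31.4 + (-21.4 − (-31.4))/2.5 = -31.4 + 4 = -27.4 dBFS. ✓

-31.4 dBFS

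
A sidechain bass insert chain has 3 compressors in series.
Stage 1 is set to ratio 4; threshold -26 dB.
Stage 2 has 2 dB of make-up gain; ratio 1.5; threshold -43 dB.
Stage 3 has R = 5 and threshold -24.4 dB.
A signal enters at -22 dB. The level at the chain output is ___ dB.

-29 dB

Stage 1: overshoot 4 dB → 4/4 = 1 dB → -25 dB.
Stage 2: overshoot 18 dB → 18/1.5 = 12 dB → -31 dB; +2 dB make-up → -29 dB.
Stage 3: below threshold (-29 ≤ -24.4); passes unchanged; output -29 dB.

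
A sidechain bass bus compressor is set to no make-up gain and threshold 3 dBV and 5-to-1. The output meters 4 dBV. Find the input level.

8 dBV

Post-compression overshoot = 4 − 3 = 1 dB.
Input overshoot = R × output overshoot = 5 dB → input = 3 + 5 = 8 dBV.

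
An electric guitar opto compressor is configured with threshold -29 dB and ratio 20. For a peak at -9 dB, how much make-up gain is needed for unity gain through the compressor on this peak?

Overshoot 20 dB → 20/20 = 1 dB after compression, so the compressed level is -29 + 1 = -28 dB.
Make-up = target − compressed = -9 − (-28) = 19 dB.

19 dB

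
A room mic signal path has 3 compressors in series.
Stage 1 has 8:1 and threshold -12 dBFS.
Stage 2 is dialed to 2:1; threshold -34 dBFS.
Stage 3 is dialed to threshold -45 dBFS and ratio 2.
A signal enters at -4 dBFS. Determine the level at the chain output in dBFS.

Stage 1: overshoot 8 dB → 8/8 = 1 dB → -11 dBFS.
Stage 2: 23 dB above -34 dBFS, reduced 2:1 to 11.5 dB above → -22.5 dBFS.
Stage 3: overshoot 22.5 dB → 22.5/2 = 11.25 dB → -33.75 dBFS.

-33.75 dBFS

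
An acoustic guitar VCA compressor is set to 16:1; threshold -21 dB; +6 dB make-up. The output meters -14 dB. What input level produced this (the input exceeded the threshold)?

-5 dB

Remove make-up: -14 − 6 = -20 dB.
The compressed level sits -20 − (-21) = 1 dB over threshold.
Undo the ratio: input overshoot = 1 × 16 = 16 dB, giving input = -5 dB.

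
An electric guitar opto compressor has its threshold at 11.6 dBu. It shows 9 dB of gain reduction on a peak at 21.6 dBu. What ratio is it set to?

10:1

Input overshoot = 21.6 − 11.6 = 10 dB.
Output overshoot = 10 − 9 = 1 dB.
Ratio = input overshoot / output overshoot = 10 / 1 = 10.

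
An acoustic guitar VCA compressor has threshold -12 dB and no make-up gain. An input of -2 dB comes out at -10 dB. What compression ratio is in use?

Input overshoot = -2 − (-12) = 10 dB; output overshoot = -10 − (-12) = 2 dB.
Ratio = 10 / 2 = 5.

5:1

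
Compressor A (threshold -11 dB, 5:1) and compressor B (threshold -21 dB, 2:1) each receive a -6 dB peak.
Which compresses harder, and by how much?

B, by 3.5 dB

A: 5 dB over, compressed to 1 dB over, so 4 dB of GR.
B: 15 dB over, compressed to 7.5 dB over, so 7.5 dB of GR.
Difference: 3.5 dB in favour of B.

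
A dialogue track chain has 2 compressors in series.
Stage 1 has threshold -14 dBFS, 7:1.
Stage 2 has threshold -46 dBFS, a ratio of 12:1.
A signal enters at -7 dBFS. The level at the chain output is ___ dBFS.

Stage 1: overshoot 7 dB → 7/7 = 1 dB → -13 dBFS.
Stage 2: 33 dB above -46 dBFS, reduced 12:1 to 2.75 dB above → -43.25 dBFS.

-43.25 dBFS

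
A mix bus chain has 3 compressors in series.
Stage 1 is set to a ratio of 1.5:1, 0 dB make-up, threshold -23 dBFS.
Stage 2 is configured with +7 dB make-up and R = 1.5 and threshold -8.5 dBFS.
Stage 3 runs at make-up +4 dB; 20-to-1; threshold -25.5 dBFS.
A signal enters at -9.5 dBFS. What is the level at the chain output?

-20.575 dBFS

Stage 1: 13.5 dB above -23 dBFS, reduced 1.5:1 to 9 dB above → -14 dBFS.
Stage 2: -14 dBFS ≤ -8.5 dBFS, so stage 2 doesn't engage; make-up brings it to -7 dBFS.
Stage 3: -7 dBFS is 18.5 dB over -25.5 dBFS; at 20:1 that becomes 0.925 dB over, giving -24.575 dBFS; +4 dB make-up → -20.575 dBFS.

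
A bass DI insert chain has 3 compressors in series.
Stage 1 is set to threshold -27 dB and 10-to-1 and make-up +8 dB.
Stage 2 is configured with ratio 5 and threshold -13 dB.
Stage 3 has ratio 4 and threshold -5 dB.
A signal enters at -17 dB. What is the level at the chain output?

-18 dB

Stage 1: -17 dB is 10 dB over -27 dB; at 10:1 that becomes 1 dB over, giving -26 dB; +8 dB make-up → -18 dB.
Stage 2: -18 dB is at or below the -13 dB threshold — no compression; output -18 dB.
Stage 3: -18 dB is at or below the -5 dB threshold — no compression; output -18 dB.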